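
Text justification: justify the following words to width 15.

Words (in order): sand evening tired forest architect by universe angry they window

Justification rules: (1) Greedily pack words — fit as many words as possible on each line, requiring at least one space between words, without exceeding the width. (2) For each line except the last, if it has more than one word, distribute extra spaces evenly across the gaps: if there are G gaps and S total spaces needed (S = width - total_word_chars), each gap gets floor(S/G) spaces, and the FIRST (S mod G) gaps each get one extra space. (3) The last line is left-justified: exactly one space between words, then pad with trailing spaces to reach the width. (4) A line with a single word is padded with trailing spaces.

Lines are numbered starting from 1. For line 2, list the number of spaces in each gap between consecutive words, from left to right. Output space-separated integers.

Line 1: ['sand', 'evening'] (min_width=12, slack=3)
Line 2: ['tired', 'forest'] (min_width=12, slack=3)
Line 3: ['architect', 'by'] (min_width=12, slack=3)
Line 4: ['universe', 'angry'] (min_width=14, slack=1)
Line 5: ['they', 'window'] (min_width=11, slack=4)

Answer: 4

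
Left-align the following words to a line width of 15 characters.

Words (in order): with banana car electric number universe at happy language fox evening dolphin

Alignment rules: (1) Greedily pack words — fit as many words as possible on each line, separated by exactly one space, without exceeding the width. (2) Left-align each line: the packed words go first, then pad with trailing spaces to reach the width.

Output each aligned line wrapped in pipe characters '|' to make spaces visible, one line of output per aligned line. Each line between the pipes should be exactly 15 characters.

Line 1: ['with', 'banana', 'car'] (min_width=15, slack=0)
Line 2: ['electric', 'number'] (min_width=15, slack=0)
Line 3: ['universe', 'at'] (min_width=11, slack=4)
Line 4: ['happy', 'language'] (min_width=14, slack=1)
Line 5: ['fox', 'evening'] (min_width=11, slack=4)
Line 6: ['dolphin'] (min_width=7, slack=8)

Answer: |with banana car|
|electric number|
|universe at    |
|happy language |
|fox evening    |
|dolphin        |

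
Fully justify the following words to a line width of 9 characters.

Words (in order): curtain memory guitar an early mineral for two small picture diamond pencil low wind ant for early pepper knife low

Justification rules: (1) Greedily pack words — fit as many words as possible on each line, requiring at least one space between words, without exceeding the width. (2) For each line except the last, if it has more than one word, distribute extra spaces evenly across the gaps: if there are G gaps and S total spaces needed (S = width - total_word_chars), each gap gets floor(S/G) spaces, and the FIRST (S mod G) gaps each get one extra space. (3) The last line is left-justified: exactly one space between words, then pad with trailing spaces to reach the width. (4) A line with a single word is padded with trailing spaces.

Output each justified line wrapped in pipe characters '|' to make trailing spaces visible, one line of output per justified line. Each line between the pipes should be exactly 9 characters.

Line 1: ['curtain'] (min_width=7, slack=2)
Line 2: ['memory'] (min_width=6, slack=3)
Line 3: ['guitar', 'an'] (min_width=9, slack=0)
Line 4: ['early'] (min_width=5, slack=4)
Line 5: ['mineral'] (min_width=7, slack=2)
Line 6: ['for', 'two'] (min_width=7, slack=2)
Line 7: ['small'] (min_width=5, slack=4)
Line 8: ['picture'] (min_width=7, slack=2)
Line 9: ['diamond'] (min_width=7, slack=2)
Line 10: ['pencil'] (min_width=6, slack=3)
Line 11: ['low', 'wind'] (min_width=8, slack=1)
Line 12: ['ant', 'for'] (min_width=7, slack=2)
Line 13: ['early'] (min_width=5, slack=4)
Line 14: ['pepper'] (min_width=6, slack=3)
Line 15: ['knife', 'low'] (min_width=9, slack=0)

Answer: |curtain  |
|memory   |
|guitar an|
|early    |
|mineral  |
|for   two|
|small    |
|picture  |
|diamond  |
|pencil   |
|low  wind|
|ant   for|
|early    |
|pepper   |
|knife low|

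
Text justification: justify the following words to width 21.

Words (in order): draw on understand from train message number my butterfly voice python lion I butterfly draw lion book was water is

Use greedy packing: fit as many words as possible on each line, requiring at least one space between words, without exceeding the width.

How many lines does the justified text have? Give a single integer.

Answer: 6

Derivation:
Line 1: ['draw', 'on', 'understand'] (min_width=18, slack=3)
Line 2: ['from', 'train', 'message'] (min_width=18, slack=3)
Line 3: ['number', 'my', 'butterfly'] (min_width=19, slack=2)
Line 4: ['voice', 'python', 'lion', 'I'] (min_width=19, slack=2)
Line 5: ['butterfly', 'draw', 'lion'] (min_width=19, slack=2)
Line 6: ['book', 'was', 'water', 'is'] (min_width=17, slack=4)
Total lines: 6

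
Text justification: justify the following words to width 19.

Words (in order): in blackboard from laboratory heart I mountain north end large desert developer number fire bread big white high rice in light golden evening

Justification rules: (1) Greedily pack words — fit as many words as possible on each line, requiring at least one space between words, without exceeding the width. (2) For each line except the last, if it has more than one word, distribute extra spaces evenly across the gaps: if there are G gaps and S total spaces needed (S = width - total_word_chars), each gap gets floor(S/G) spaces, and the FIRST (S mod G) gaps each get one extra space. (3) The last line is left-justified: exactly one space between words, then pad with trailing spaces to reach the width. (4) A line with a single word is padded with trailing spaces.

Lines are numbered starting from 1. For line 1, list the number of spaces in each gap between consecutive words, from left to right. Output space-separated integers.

Line 1: ['in', 'blackboard', 'from'] (min_width=18, slack=1)
Line 2: ['laboratory', 'heart', 'I'] (min_width=18, slack=1)
Line 3: ['mountain', 'north', 'end'] (min_width=18, slack=1)
Line 4: ['large', 'desert'] (min_width=12, slack=7)
Line 5: ['developer', 'number'] (min_width=16, slack=3)
Line 6: ['fire', 'bread', 'big'] (min_width=14, slack=5)
Line 7: ['white', 'high', 'rice', 'in'] (min_width=18, slack=1)
Line 8: ['light', 'golden'] (min_width=12, slack=7)
Line 9: ['evening'] (min_width=7, slack=12)

Answer: 2 1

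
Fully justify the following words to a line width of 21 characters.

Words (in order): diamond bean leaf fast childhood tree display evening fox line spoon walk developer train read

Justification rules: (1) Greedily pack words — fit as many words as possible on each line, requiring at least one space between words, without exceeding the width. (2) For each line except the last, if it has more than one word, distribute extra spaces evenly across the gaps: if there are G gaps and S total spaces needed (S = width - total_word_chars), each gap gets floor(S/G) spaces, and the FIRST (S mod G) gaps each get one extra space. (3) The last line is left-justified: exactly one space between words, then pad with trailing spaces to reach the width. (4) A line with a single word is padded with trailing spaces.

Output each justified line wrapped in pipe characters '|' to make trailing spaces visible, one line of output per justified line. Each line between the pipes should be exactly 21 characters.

Line 1: ['diamond', 'bean', 'leaf'] (min_width=17, slack=4)
Line 2: ['fast', 'childhood', 'tree'] (min_width=19, slack=2)
Line 3: ['display', 'evening', 'fox'] (min_width=19, slack=2)
Line 4: ['line', 'spoon', 'walk'] (min_width=15, slack=6)
Line 5: ['developer', 'train', 'read'] (min_width=20, slack=1)

Answer: |diamond   bean   leaf|
|fast  childhood  tree|
|display  evening  fox|
|line    spoon    walk|
|developer train read |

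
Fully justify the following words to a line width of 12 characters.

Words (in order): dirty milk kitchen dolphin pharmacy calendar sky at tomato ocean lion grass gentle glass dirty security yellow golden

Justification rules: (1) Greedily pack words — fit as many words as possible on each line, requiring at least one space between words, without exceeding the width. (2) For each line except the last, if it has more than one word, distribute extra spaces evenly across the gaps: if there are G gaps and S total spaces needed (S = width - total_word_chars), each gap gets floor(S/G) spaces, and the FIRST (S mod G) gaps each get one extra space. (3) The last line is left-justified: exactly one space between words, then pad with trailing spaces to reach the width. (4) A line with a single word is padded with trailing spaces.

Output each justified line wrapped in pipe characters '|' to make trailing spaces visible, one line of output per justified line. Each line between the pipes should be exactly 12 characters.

Line 1: ['dirty', 'milk'] (min_width=10, slack=2)
Line 2: ['kitchen'] (min_width=7, slack=5)
Line 3: ['dolphin'] (min_width=7, slack=5)
Line 4: ['pharmacy'] (min_width=8, slack=4)
Line 5: ['calendar', 'sky'] (min_width=12, slack=0)
Line 6: ['at', 'tomato'] (min_width=9, slack=3)
Line 7: ['ocean', 'lion'] (min_width=10, slack=2)
Line 8: ['grass', 'gentle'] (min_width=12, slack=0)
Line 9: ['glass', 'dirty'] (min_width=11, slack=1)
Line 10: ['security'] (min_width=8, slack=4)
Line 11: ['yellow'] (min_width=6, slack=6)
Line 12: ['golden'] (min_width=6, slack=6)

Answer: |dirty   milk|
|kitchen     |
|dolphin     |
|pharmacy    |
|calendar sky|
|at    tomato|
|ocean   lion|
|grass gentle|
|glass  dirty|
|security    |
|yellow      |
|golden      |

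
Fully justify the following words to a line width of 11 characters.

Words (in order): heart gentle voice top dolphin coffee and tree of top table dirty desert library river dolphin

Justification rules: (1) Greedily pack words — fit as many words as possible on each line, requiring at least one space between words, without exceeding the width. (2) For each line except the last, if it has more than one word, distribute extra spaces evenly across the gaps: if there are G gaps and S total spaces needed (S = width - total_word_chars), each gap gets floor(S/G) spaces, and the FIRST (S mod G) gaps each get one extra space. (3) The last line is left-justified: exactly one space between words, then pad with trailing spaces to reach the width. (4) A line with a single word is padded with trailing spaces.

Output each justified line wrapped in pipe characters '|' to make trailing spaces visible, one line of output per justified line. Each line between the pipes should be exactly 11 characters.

Line 1: ['heart'] (min_width=5, slack=6)
Line 2: ['gentle'] (min_width=6, slack=5)
Line 3: ['voice', 'top'] (min_width=9, slack=2)
Line 4: ['dolphin'] (min_width=7, slack=4)
Line 5: ['coffee', 'and'] (min_width=10, slack=1)
Line 6: ['tree', 'of', 'top'] (min_width=11, slack=0)
Line 7: ['table', 'dirty'] (min_width=11, slack=0)
Line 8: ['desert'] (min_width=6, slack=5)
Line 9: ['library'] (min_width=7, slack=4)
Line 10: ['river'] (min_width=5, slack=6)
Line 11: ['dolphin'] (min_width=7, slack=4)

Answer: |heart      |
|gentle     |
|voice   top|
|dolphin    |
|coffee  and|
|tree of top|
|table dirty|
|desert     |
|library    |
|river      |
|dolphin    |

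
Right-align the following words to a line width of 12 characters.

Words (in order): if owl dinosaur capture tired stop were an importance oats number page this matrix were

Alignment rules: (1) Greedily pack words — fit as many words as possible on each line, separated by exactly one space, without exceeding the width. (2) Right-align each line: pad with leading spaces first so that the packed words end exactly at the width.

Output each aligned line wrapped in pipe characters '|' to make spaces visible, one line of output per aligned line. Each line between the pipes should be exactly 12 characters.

Line 1: ['if', 'owl'] (min_width=6, slack=6)
Line 2: ['dinosaur'] (min_width=8, slack=4)
Line 3: ['capture'] (min_width=7, slack=5)
Line 4: ['tired', 'stop'] (min_width=10, slack=2)
Line 5: ['were', 'an'] (min_width=7, slack=5)
Line 6: ['importance'] (min_width=10, slack=2)
Line 7: ['oats', 'number'] (min_width=11, slack=1)
Line 8: ['page', 'this'] (min_width=9, slack=3)
Line 9: ['matrix', 'were'] (min_width=11, slack=1)

Answer: |      if owl|
|    dinosaur|
|     capture|
|  tired stop|
|     were an|
|  importance|
| oats number|
|   page this|
| matrix were|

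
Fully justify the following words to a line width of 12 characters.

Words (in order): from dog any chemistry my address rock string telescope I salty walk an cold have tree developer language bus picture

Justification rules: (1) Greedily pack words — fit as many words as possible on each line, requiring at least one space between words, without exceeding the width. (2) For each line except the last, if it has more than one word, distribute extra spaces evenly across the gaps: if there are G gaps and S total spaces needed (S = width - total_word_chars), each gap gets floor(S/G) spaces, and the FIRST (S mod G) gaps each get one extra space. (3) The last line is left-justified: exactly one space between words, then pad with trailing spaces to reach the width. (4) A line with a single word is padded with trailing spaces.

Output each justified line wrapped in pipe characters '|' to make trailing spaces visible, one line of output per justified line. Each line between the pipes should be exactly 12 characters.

Answer: |from dog any|
|chemistry my|
|address rock|
|string      |
|telescope  I|
|salty   walk|
|an cold have|
|tree        |
|developer   |
|language bus|
|picture     |

Derivation:
Line 1: ['from', 'dog', 'any'] (min_width=12, slack=0)
Line 2: ['chemistry', 'my'] (min_width=12, slack=0)
Line 3: ['address', 'rock'] (min_width=12, slack=0)
Line 4: ['string'] (min_width=6, slack=6)
Line 5: ['telescope', 'I'] (min_width=11, slack=1)
Line 6: ['salty', 'walk'] (min_width=10, slack=2)
Line 7: ['an', 'cold', 'have'] (min_width=12, slack=0)
Line 8: ['tree'] (min_width=4, slack=8)
Line 9: ['developer'] (min_width=9, slack=3)
Line 10: ['language', 'bus'] (min_width=12, slack=0)
Line 11: ['picture'] (min_width=7, slack=5)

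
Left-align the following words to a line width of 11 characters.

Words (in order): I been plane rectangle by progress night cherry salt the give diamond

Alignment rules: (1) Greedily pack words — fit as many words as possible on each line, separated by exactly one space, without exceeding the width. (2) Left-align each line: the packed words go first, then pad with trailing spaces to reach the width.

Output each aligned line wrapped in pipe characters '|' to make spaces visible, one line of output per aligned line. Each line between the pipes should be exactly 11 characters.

Line 1: ['I', 'been'] (min_width=6, slack=5)
Line 2: ['plane'] (min_width=5, slack=6)
Line 3: ['rectangle'] (min_width=9, slack=2)
Line 4: ['by', 'progress'] (min_width=11, slack=0)
Line 5: ['night'] (min_width=5, slack=6)
Line 6: ['cherry', 'salt'] (min_width=11, slack=0)
Line 7: ['the', 'give'] (min_width=8, slack=3)
Line 8: ['diamond'] (min_width=7, slack=4)

Answer: |I been     |
|plane      |
|rectangle  |
|by progress|
|night      |
|cherry salt|
|the give   |
|diamond    |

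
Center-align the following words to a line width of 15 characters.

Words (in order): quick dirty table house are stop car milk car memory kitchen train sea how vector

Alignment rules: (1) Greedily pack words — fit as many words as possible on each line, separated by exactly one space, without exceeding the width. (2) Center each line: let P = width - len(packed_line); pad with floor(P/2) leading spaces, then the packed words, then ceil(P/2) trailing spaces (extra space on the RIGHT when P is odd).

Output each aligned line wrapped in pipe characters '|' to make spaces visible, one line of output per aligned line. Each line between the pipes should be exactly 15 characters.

Answer: |  quick dirty  |
|table house are|
| stop car milk |
|  car memory   |
| kitchen train |
|sea how vector |

Derivation:
Line 1: ['quick', 'dirty'] (min_width=11, slack=4)
Line 2: ['table', 'house', 'are'] (min_width=15, slack=0)
Line 3: ['stop', 'car', 'milk'] (min_width=13, slack=2)
Line 4: ['car', 'memory'] (min_width=10, slack=5)
Line 5: ['kitchen', 'train'] (min_width=13, slack=2)
Line 6: ['sea', 'how', 'vector'] (min_width=14, slack=1)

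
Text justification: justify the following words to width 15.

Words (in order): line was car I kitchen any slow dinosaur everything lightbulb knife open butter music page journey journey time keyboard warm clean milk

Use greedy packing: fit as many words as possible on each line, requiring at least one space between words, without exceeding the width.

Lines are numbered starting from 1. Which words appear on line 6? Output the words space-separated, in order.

Answer: open butter

Derivation:
Line 1: ['line', 'was', 'car', 'I'] (min_width=14, slack=1)
Line 2: ['kitchen', 'any'] (min_width=11, slack=4)
Line 3: ['slow', 'dinosaur'] (min_width=13, slack=2)
Line 4: ['everything'] (min_width=10, slack=5)
Line 5: ['lightbulb', 'knife'] (min_width=15, slack=0)
Line 6: ['open', 'butter'] (min_width=11, slack=4)
Line 7: ['music', 'page'] (min_width=10, slack=5)
Line 8: ['journey', 'journey'] (min_width=15, slack=0)
Line 9: ['time', 'keyboard'] (min_width=13, slack=2)
Line 10: ['warm', 'clean', 'milk'] (min_width=15, slack=0)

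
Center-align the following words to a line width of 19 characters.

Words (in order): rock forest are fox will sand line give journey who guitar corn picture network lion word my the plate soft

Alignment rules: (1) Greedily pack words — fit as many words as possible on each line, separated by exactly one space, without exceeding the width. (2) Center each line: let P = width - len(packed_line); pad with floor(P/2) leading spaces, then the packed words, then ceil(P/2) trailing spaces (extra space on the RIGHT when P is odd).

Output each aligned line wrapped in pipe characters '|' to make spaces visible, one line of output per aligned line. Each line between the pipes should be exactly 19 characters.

Line 1: ['rock', 'forest', 'are', 'fox'] (min_width=19, slack=0)
Line 2: ['will', 'sand', 'line', 'give'] (min_width=19, slack=0)
Line 3: ['journey', 'who', 'guitar'] (min_width=18, slack=1)
Line 4: ['corn', 'picture'] (min_width=12, slack=7)
Line 5: ['network', 'lion', 'word'] (min_width=17, slack=2)
Line 6: ['my', 'the', 'plate', 'soft'] (min_width=17, slack=2)

Answer: |rock forest are fox|
|will sand line give|
|journey who guitar |
|   corn picture    |
| network lion word |
| my the plate soft |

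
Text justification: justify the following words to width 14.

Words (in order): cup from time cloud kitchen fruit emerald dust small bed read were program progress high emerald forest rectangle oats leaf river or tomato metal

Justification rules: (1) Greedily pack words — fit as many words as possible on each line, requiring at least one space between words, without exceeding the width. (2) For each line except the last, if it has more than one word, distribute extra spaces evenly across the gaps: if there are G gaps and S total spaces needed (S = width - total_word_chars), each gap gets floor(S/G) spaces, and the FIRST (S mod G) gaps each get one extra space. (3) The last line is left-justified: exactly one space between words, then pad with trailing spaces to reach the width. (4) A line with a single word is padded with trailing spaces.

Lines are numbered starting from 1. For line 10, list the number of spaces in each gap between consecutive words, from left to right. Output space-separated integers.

Line 1: ['cup', 'from', 'time'] (min_width=13, slack=1)
Line 2: ['cloud', 'kitchen'] (min_width=13, slack=1)
Line 3: ['fruit', 'emerald'] (min_width=13, slack=1)
Line 4: ['dust', 'small', 'bed'] (min_width=14, slack=0)
Line 5: ['read', 'were'] (min_width=9, slack=5)
Line 6: ['program'] (min_width=7, slack=7)
Line 7: ['progress', 'high'] (min_width=13, slack=1)
Line 8: ['emerald', 'forest'] (min_width=14, slack=0)
Line 9: ['rectangle', 'oats'] (min_width=14, slack=0)
Line 10: ['leaf', 'river', 'or'] (min_width=13, slack=1)
Line 11: ['tomato', 'metal'] (min_width=12, slack=2)

Answer: 2 1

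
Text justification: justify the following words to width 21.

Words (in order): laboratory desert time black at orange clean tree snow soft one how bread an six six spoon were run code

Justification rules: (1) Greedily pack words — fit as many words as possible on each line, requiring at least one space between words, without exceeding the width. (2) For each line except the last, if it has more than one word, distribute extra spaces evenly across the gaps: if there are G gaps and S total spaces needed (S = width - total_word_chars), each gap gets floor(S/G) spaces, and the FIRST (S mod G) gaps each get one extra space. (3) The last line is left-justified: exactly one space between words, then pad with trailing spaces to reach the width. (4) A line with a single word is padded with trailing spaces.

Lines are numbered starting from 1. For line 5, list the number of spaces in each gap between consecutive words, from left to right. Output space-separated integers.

Answer: 2 2 2

Derivation:
Line 1: ['laboratory', 'desert'] (min_width=17, slack=4)
Line 2: ['time', 'black', 'at', 'orange'] (min_width=20, slack=1)
Line 3: ['clean', 'tree', 'snow', 'soft'] (min_width=20, slack=1)
Line 4: ['one', 'how', 'bread', 'an', 'six'] (min_width=20, slack=1)
Line 5: ['six', 'spoon', 'were', 'run'] (min_width=18, slack=3)
Line 6: ['code'] (min_width=4, slack=17)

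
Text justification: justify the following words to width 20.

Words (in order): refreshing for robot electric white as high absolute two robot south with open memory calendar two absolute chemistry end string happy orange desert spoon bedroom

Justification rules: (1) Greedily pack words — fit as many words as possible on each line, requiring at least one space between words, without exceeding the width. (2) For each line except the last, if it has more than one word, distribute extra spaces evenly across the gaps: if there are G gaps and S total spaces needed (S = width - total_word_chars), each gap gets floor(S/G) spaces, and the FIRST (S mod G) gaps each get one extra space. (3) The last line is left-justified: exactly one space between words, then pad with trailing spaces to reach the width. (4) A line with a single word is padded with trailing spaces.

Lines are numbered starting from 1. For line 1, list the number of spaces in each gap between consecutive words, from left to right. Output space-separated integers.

Line 1: ['refreshing', 'for', 'robot'] (min_width=20, slack=0)
Line 2: ['electric', 'white', 'as'] (min_width=17, slack=3)
Line 3: ['high', 'absolute', 'two'] (min_width=17, slack=3)
Line 4: ['robot', 'south', 'with'] (min_width=16, slack=4)
Line 5: ['open', 'memory', 'calendar'] (min_width=20, slack=0)
Line 6: ['two', 'absolute'] (min_width=12, slack=8)
Line 7: ['chemistry', 'end', 'string'] (min_width=20, slack=0)
Line 8: ['happy', 'orange', 'desert'] (min_width=19, slack=1)
Line 9: ['spoon', 'bedroom'] (min_width=13, slack=7)

Answer: 1 1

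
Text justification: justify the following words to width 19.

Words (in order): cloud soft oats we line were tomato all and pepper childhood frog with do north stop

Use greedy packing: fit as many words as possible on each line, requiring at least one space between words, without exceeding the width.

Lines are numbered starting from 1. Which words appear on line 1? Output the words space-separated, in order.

Answer: cloud soft oats we

Derivation:
Line 1: ['cloud', 'soft', 'oats', 'we'] (min_width=18, slack=1)
Line 2: ['line', 'were', 'tomato'] (min_width=16, slack=3)
Line 3: ['all', 'and', 'pepper'] (min_width=14, slack=5)
Line 4: ['childhood', 'frog', 'with'] (min_width=19, slack=0)
Line 5: ['do', 'north', 'stop'] (min_width=13, slack=6)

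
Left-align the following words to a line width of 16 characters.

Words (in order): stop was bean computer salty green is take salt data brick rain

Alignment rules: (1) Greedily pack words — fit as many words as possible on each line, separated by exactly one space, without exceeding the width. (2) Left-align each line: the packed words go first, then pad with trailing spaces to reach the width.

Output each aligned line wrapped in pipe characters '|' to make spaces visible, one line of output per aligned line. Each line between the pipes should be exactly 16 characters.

Answer: |stop was bean   |
|computer salty  |
|green is take   |
|salt data brick |
|rain            |

Derivation:
Line 1: ['stop', 'was', 'bean'] (min_width=13, slack=3)
Line 2: ['computer', 'salty'] (min_width=14, slack=2)
Line 3: ['green', 'is', 'take'] (min_width=13, slack=3)
Line 4: ['salt', 'data', 'brick'] (min_width=15, slack=1)
Line 5: ['rain'] (min_width=4, slack=12)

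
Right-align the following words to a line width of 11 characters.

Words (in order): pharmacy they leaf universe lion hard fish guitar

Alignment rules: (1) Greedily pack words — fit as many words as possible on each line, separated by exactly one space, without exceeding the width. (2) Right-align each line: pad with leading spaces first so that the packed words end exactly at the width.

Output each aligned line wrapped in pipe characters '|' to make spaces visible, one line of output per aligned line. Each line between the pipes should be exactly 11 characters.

Line 1: ['pharmacy'] (min_width=8, slack=3)
Line 2: ['they', 'leaf'] (min_width=9, slack=2)
Line 3: ['universe'] (min_width=8, slack=3)
Line 4: ['lion', 'hard'] (min_width=9, slack=2)
Line 5: ['fish', 'guitar'] (min_width=11, slack=0)

Answer: |   pharmacy|
|  they leaf|
|   universe|
|  lion hard|
|fish guitar|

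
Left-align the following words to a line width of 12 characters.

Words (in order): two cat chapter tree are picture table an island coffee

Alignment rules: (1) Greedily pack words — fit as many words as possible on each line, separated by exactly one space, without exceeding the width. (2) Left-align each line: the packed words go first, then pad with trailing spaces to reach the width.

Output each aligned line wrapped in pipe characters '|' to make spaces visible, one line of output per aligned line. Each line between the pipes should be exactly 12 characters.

Answer: |two cat     |
|chapter tree|
|are picture |
|table an    |
|island      |
|coffee      |

Derivation:
Line 1: ['two', 'cat'] (min_width=7, slack=5)
Line 2: ['chapter', 'tree'] (min_width=12, slack=0)
Line 3: ['are', 'picture'] (min_width=11, slack=1)
Line 4: ['table', 'an'] (min_width=8, slack=4)
Line 5: ['island'] (min_width=6, slack=6)
Line 6: ['coffee'] (min_width=6, slack=6)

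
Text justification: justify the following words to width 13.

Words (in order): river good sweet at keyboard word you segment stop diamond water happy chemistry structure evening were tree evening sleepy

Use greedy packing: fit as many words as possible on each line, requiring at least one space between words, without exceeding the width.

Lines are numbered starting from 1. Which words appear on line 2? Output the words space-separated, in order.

Answer: sweet at

Derivation:
Line 1: ['river', 'good'] (min_width=10, slack=3)
Line 2: ['sweet', 'at'] (min_width=8, slack=5)
Line 3: ['keyboard', 'word'] (min_width=13, slack=0)
Line 4: ['you', 'segment'] (min_width=11, slack=2)
Line 5: ['stop', 'diamond'] (min_width=12, slack=1)
Line 6: ['water', 'happy'] (min_width=11, slack=2)
Line 7: ['chemistry'] (min_width=9, slack=4)
Line 8: ['structure'] (min_width=9, slack=4)
Line 9: ['evening', 'were'] (min_width=12, slack=1)
Line 10: ['tree', 'evening'] (min_width=12, slack=1)
Line 11: ['sleepy'] (min_width=6, slack=7)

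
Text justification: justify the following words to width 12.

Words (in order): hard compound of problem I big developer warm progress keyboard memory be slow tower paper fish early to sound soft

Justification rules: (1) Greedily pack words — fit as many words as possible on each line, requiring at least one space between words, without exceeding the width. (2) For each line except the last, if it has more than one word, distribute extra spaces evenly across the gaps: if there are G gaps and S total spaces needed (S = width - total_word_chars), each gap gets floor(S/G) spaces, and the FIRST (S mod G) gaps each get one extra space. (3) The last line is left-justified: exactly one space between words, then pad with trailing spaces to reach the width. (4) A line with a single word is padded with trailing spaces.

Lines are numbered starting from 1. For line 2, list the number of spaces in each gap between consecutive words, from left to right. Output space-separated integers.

Line 1: ['hard'] (min_width=4, slack=8)
Line 2: ['compound', 'of'] (min_width=11, slack=1)
Line 3: ['problem', 'I'] (min_width=9, slack=3)
Line 4: ['big'] (min_width=3, slack=9)
Line 5: ['developer'] (min_width=9, slack=3)
Line 6: ['warm'] (min_width=4, slack=8)
Line 7: ['progress'] (min_width=8, slack=4)
Line 8: ['keyboard'] (min_width=8, slack=4)
Line 9: ['memory', 'be'] (min_width=9, slack=3)
Line 10: ['slow', 'tower'] (min_width=10, slack=2)
Line 11: ['paper', 'fish'] (min_width=10, slack=2)
Line 12: ['early', 'to'] (min_width=8, slack=4)
Line 13: ['sound', 'soft'] (min_width=10, slack=2)

Answer: 2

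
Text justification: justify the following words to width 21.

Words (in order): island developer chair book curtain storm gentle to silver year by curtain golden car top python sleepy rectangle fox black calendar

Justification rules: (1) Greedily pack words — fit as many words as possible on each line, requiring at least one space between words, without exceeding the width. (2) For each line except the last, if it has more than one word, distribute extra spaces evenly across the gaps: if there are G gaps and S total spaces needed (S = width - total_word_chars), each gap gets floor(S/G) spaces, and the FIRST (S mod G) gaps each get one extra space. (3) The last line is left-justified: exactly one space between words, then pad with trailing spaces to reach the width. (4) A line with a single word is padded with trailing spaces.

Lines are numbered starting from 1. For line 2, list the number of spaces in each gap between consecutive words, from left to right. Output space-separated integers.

Answer: 3 2

Derivation:
Line 1: ['island', 'developer'] (min_width=16, slack=5)
Line 2: ['chair', 'book', 'curtain'] (min_width=18, slack=3)
Line 3: ['storm', 'gentle', 'to'] (min_width=15, slack=6)
Line 4: ['silver', 'year', 'by'] (min_width=14, slack=7)
Line 5: ['curtain', 'golden', 'car'] (min_width=18, slack=3)
Line 6: ['top', 'python', 'sleepy'] (min_width=17, slack=4)
Line 7: ['rectangle', 'fox', 'black'] (min_width=19, slack=2)
Line 8: ['calendar'] (min_width=8, slack=13)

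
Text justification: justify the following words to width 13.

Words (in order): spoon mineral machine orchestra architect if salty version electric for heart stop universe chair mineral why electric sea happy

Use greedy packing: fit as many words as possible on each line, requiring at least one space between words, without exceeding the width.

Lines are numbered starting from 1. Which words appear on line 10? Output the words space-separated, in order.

Answer: why electric

Derivation:
Line 1: ['spoon', 'mineral'] (min_width=13, slack=0)
Line 2: ['machine'] (min_width=7, slack=6)
Line 3: ['orchestra'] (min_width=9, slack=4)
Line 4: ['architect', 'if'] (min_width=12, slack=1)
Line 5: ['salty', 'version'] (min_width=13, slack=0)
Line 6: ['electric', 'for'] (min_width=12, slack=1)
Line 7: ['heart', 'stop'] (min_width=10, slack=3)
Line 8: ['universe'] (min_width=8, slack=5)
Line 9: ['chair', 'mineral'] (min_width=13, slack=0)
Line 10: ['why', 'electric'] (min_width=12, slack=1)
Line 11: ['sea', 'happy'] (min_width=9, slack=4)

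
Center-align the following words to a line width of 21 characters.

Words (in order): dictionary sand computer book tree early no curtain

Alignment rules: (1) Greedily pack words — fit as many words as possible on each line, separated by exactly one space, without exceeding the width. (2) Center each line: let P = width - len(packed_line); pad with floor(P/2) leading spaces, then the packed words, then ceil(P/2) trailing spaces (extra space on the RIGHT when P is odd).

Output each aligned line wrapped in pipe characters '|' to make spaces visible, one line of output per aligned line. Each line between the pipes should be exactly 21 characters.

Answer: |   dictionary sand   |
| computer book tree  |
|  early no curtain   |

Derivation:
Line 1: ['dictionary', 'sand'] (min_width=15, slack=6)
Line 2: ['computer', 'book', 'tree'] (min_width=18, slack=3)
Line 3: ['early', 'no', 'curtain'] (min_width=16, slack=5)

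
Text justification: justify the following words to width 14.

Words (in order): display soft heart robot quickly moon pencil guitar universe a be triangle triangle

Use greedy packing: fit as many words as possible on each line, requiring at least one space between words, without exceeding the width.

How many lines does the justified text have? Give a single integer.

Line 1: ['display', 'soft'] (min_width=12, slack=2)
Line 2: ['heart', 'robot'] (min_width=11, slack=3)
Line 3: ['quickly', 'moon'] (min_width=12, slack=2)
Line 4: ['pencil', 'guitar'] (min_width=13, slack=1)
Line 5: ['universe', 'a', 'be'] (min_width=13, slack=1)
Line 6: ['triangle'] (min_width=8, slack=6)
Line 7: ['triangle'] (min_width=8, slack=6)
Total lines: 7

Answer: 7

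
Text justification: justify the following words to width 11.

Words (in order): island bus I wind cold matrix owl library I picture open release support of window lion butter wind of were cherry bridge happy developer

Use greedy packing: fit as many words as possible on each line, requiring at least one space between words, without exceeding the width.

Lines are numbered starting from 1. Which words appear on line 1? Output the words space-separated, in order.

Line 1: ['island', 'bus'] (min_width=10, slack=1)
Line 2: ['I', 'wind', 'cold'] (min_width=11, slack=0)
Line 3: ['matrix', 'owl'] (min_width=10, slack=1)
Line 4: ['library', 'I'] (min_width=9, slack=2)
Line 5: ['picture'] (min_width=7, slack=4)
Line 6: ['open'] (min_width=4, slack=7)
Line 7: ['release'] (min_width=7, slack=4)
Line 8: ['support', 'of'] (min_width=10, slack=1)
Line 9: ['window', 'lion'] (min_width=11, slack=0)
Line 10: ['butter', 'wind'] (min_width=11, slack=0)
Line 11: ['of', 'were'] (min_width=7, slack=4)
Line 12: ['cherry'] (min_width=6, slack=5)
Line 13: ['bridge'] (min_width=6, slack=5)
Line 14: ['happy'] (min_width=5, slack=6)
Line 15: ['developer'] (min_width=9, slack=2)

Answer: island bus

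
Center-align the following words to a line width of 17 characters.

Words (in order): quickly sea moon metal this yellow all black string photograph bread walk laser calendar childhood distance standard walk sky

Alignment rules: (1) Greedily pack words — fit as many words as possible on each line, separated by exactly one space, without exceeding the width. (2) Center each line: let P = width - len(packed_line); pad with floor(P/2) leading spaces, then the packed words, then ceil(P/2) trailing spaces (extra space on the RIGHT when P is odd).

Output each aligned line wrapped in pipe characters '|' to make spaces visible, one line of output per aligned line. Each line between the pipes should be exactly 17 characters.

Line 1: ['quickly', 'sea', 'moon'] (min_width=16, slack=1)
Line 2: ['metal', 'this', 'yellow'] (min_width=17, slack=0)
Line 3: ['all', 'black', 'string'] (min_width=16, slack=1)
Line 4: ['photograph', 'bread'] (min_width=16, slack=1)
Line 5: ['walk', 'laser'] (min_width=10, slack=7)
Line 6: ['calendar'] (min_width=8, slack=9)
Line 7: ['childhood'] (min_width=9, slack=8)
Line 8: ['distance', 'standard'] (min_width=17, slack=0)
Line 9: ['walk', 'sky'] (min_width=8, slack=9)

Answer: |quickly sea moon |
|metal this yellow|
|all black string |
|photograph bread |
|   walk laser    |
|    calendar     |
|    childhood    |
|distance standard|
|    walk sky     |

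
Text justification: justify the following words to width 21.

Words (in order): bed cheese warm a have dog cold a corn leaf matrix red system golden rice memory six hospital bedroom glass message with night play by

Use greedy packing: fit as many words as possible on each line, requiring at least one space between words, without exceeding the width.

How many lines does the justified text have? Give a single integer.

Answer: 7

Derivation:
Line 1: ['bed', 'cheese', 'warm', 'a'] (min_width=17, slack=4)
Line 2: ['have', 'dog', 'cold', 'a', 'corn'] (min_width=20, slack=1)
Line 3: ['leaf', 'matrix', 'red'] (min_width=15, slack=6)
Line 4: ['system', 'golden', 'rice'] (min_width=18, slack=3)
Line 5: ['memory', 'six', 'hospital'] (min_width=19, slack=2)
Line 6: ['bedroom', 'glass', 'message'] (min_width=21, slack=0)
Line 7: ['with', 'night', 'play', 'by'] (min_width=18, slack=3)
Total lines: 7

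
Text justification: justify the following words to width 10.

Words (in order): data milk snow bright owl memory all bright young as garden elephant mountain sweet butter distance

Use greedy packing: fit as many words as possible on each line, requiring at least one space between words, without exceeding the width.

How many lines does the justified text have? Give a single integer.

Answer: 12

Derivation:
Line 1: ['data', 'milk'] (min_width=9, slack=1)
Line 2: ['snow'] (min_width=4, slack=6)
Line 3: ['bright', 'owl'] (min_width=10, slack=0)
Line 4: ['memory', 'all'] (min_width=10, slack=0)
Line 5: ['bright'] (min_width=6, slack=4)
Line 6: ['young', 'as'] (min_width=8, slack=2)
Line 7: ['garden'] (min_width=6, slack=4)
Line 8: ['elephant'] (min_width=8, slack=2)
Line 9: ['mountain'] (min_width=8, slack=2)
Line 10: ['sweet'] (min_width=5, slack=5)
Line 11: ['butter'] (min_width=6, slack=4)
Line 12: ['distance'] (min_width=8, slack=2)
Total lines: 12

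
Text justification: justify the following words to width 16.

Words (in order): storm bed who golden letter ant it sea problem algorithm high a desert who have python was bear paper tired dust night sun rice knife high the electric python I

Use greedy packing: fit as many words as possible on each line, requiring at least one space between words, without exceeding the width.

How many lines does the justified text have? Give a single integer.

Line 1: ['storm', 'bed', 'who'] (min_width=13, slack=3)
Line 2: ['golden', 'letter'] (min_width=13, slack=3)
Line 3: ['ant', 'it', 'sea'] (min_width=10, slack=6)
Line 4: ['problem'] (min_width=7, slack=9)
Line 5: ['algorithm', 'high', 'a'] (min_width=16, slack=0)
Line 6: ['desert', 'who', 'have'] (min_width=15, slack=1)
Line 7: ['python', 'was', 'bear'] (min_width=15, slack=1)
Line 8: ['paper', 'tired', 'dust'] (min_width=16, slack=0)
Line 9: ['night', 'sun', 'rice'] (min_width=14, slack=2)
Line 10: ['knife', 'high', 'the'] (min_width=14, slack=2)
Line 11: ['electric', 'python'] (min_width=15, slack=1)
Line 12: ['I'] (min_width=1, slack=15)
Total lines: 12

Answer: 12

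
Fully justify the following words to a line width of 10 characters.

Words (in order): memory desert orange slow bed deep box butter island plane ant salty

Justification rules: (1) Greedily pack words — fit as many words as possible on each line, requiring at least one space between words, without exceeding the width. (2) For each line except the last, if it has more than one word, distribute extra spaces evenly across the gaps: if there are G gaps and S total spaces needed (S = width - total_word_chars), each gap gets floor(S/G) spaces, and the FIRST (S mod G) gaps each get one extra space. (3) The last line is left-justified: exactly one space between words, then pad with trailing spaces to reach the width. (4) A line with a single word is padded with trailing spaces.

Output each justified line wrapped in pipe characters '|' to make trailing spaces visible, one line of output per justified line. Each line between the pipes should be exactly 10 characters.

Answer: |memory    |
|desert    |
|orange    |
|slow   bed|
|deep   box|
|butter    |
|island    |
|plane  ant|
|salty     |

Derivation:
Line 1: ['memory'] (min_width=6, slack=4)
Line 2: ['desert'] (min_width=6, slack=4)
Line 3: ['orange'] (min_width=6, slack=4)
Line 4: ['slow', 'bed'] (min_width=8, slack=2)
Line 5: ['deep', 'box'] (min_width=8, slack=2)
Line 6: ['butter'] (min_width=6, slack=4)
Line 7: ['island'] (min_width=6, slack=4)
Line 8: ['plane', 'ant'] (min_width=9, slack=1)
Line 9: ['salty'] (min_width=5, slack=5)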